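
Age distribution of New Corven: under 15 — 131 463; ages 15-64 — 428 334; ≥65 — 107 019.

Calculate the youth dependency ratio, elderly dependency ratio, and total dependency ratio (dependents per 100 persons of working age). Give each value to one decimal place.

Youth dependency ratio: 30.7
Old-age dependency ratio: 25.0
Total dependency ratio: 55.7

Youth dependency ratio = 131 463 / 428 334 × 100 = 30.7
Old-age dependency ratio = 107 019 / 428 334 × 100 = 25.0
Total dependency ratio = (131 463 + 107 019) / 428 334 × 100 = 238 482 / 428 334 × 100 = 55.7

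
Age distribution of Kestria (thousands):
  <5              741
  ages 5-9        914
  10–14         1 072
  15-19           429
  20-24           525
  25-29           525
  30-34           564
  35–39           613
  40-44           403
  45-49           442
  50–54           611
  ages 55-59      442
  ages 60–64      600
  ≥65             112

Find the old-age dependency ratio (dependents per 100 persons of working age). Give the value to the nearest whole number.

0–14: 741 + 914 + 1 072 = 2 727
15–64: 429 + 525 + 525 + 564 + 613 + 403 + 442 + 611 + 442 + 600 = 5 154
65+: 112
Old-age dependency ratio = 112 / 5 154 × 100 = 2

Old-age dependency ratio: 2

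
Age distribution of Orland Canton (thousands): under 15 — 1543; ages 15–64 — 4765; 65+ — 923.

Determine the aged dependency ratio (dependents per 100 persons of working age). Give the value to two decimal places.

Old-age dependency ratio: 19.37

Old-age dependency ratio = 923 / 4765 × 100 = 19.37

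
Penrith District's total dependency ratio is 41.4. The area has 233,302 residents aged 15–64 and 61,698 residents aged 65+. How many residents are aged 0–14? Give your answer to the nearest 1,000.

Aged 0–14: 35,000

Total dependency ratio = (youth + elderly) / working-age × 100
41.4 = (Y + 61,698) / 233,302 × 100
⇒ 35,000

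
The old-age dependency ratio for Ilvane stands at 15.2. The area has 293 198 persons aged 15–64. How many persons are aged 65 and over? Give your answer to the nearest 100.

Aged 65 and over: 44 600

Old-age dependency ratio = elderly / working-age × 100
15.2 = E / 293 198 × 100
⇒ 44 600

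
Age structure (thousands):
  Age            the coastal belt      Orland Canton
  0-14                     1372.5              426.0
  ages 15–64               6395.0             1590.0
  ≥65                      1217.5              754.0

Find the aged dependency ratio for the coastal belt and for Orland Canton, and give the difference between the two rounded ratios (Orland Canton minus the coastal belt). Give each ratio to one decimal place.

the coastal belt: 1217.5 / 6395.0 × 100 = 19.0
Orland Canton: 754.0 / 1590.0 × 100 = 47.4

the coastal belt: 19.0
Orland Canton: 47.4
Difference: +28.4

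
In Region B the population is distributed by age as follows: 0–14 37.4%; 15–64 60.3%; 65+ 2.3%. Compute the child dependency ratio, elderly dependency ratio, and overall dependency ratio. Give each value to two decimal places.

Youth dependency ratio = 37.4 / 60.3 × 100 = 62.02
Old-age dependency ratio = 2.3 / 60.3 × 100 = 3.81
Total dependency ratio = (37.4 + 2.3) / 60.3 × 100 = 39.7 / 60.3 × 100 = 65.84

Youth dependency ratio: 62.02
Old-age dependency ratio: 3.81
Total dependency ratio: 65.84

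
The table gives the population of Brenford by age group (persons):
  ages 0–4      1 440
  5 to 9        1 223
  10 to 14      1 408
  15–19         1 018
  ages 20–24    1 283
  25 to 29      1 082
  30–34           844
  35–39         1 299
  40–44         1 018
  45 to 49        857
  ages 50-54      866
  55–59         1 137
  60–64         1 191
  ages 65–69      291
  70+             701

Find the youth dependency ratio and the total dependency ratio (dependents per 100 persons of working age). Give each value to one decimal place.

0–14: 1 440 + 1 223 + 1 408 = 4 071
15–64: 1 018 + 1 283 + 1 082 + 844 + 1 299 + 1 018 + 857 + 866 + 1 137 + 1 191 = 10 595
65+: 291 + 701 = 992
Youth dependency ratio = 4 071 / 10 595 × 100 = 38.4
Total dependency ratio = (4 071 + 992) / 10 595 × 100 = 5 063 / 10 595 × 100 = 47.8

Youth dependency ratio: 38.4
Total dependency ratio: 47.8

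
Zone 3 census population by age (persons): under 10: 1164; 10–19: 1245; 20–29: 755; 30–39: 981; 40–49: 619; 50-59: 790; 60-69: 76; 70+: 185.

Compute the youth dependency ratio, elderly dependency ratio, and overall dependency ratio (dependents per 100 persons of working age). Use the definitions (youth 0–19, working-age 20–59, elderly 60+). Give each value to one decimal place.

Youth dependency ratio: 76.6
Old-age dependency ratio: 8.3
Total dependency ratio: 84.9

0–19: 1164 + 1245 = 2409
20–59: 755 + 981 + 619 + 790 = 3145
60+: 76 + 185 = 261
Youth dependency ratio = 2409 / 3145 × 100 = 76.6
Old-age dependency ratio = 261 / 3145 × 100 = 8.3
Total dependency ratio = (2409 + 261) / 3145 × 100 = 2670 / 3145 × 100 = 84.9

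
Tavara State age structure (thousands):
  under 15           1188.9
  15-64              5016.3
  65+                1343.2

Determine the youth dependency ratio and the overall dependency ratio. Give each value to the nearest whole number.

Youth dependency ratio = 1188.9 / 5016.3 × 100 = 24
Total dependency ratio = (1188.9 + 1343.2) / 5016.3 × 100 = 2532.1 / 5016.3 × 100 = 50

Youth dependency ratio: 24
Total dependency ratio: 50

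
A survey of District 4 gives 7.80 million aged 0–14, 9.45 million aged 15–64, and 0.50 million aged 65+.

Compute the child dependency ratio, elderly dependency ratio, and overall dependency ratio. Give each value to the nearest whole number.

Youth dependency ratio = 7.80 / 9.45 × 100 = 83
Old-age dependency ratio = 0.50 / 9.45 × 100 = 5
Total dependency ratio = (7.80 + 0.50) / 9.45 × 100 = 8.30 / 9.45 × 100 = 88

Youth dependency ratio: 83
Old-age dependency ratio: 5
Total dependency ratio: 88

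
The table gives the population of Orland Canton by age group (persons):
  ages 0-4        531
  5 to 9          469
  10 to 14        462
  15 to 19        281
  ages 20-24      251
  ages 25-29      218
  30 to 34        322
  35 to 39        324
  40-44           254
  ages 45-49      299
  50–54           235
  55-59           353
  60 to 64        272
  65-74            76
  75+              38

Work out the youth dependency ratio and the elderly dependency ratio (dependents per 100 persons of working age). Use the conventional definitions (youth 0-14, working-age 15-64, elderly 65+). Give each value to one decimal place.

0–14: 531 + 469 + 462 = 1 462
15–64: 281 + 251 + 218 + 322 + 324 + 254 + 299 + 235 + 353 + 272 = 2 809
65+: 76 + 38 = 114
Youth dependency ratio = 1 462 / 2 809 × 100 = 52.0
Old-age dependency ratio = 114 / 2 809 × 100 = 4.1

Youth dependency ratio: 52.0
Old-age dependency ratio: 4.1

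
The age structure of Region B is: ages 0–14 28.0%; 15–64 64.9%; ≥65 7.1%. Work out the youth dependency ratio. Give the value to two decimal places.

Youth dependency ratio = 28.0 / 64.9 × 100 = 43.14

Youth dependency ratio: 43.14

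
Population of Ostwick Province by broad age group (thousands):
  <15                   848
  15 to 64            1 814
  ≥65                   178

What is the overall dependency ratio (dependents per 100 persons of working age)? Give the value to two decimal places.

Total dependency ratio = (848 + 178) / 1 814 × 100 = 1 026 / 1 814 × 100 = 56.56

Total dependency ratio: 56.56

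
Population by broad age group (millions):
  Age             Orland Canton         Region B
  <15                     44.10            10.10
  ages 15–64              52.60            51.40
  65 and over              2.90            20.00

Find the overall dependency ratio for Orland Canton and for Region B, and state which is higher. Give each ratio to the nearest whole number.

Orland Canton: (44.10 + 2.90) / 52.60 × 100 = 47.00 / 52.60 × 100 = 89
Region B: (10.10 + 20.00) / 51.40 × 100 = 30.10 / 51.40 × 100 = 59

Orland Canton: 89
Region B: 59
Higher: Orland Canton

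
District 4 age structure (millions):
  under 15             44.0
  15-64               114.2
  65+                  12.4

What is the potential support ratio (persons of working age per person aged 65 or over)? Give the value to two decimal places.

Potential support ratio: 9.21

Potential support ratio = 114.2 / 12.4 = 9.21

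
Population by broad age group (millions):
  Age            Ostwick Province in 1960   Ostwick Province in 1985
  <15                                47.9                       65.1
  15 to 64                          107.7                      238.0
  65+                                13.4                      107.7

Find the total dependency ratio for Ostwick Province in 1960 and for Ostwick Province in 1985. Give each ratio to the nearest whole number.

Ostwick Province in 1960: (47.9 + 13.4) / 107.7 × 100 = 61.3 / 107.7 × 100 = 57
Ostwick Province in 1985: (65.1 + 107.7) / 238.0 × 100 = 172.8 / 238.0 × 100 = 73

Ostwick Province in 1960: 57
Ostwick Province in 1985: 73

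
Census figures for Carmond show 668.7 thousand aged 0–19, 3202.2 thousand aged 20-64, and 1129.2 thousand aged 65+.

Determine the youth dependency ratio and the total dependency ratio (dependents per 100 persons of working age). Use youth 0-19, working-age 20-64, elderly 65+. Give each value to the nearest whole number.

Youth dependency ratio = 668.7 / 3202.2 × 100 = 21
Total dependency ratio = (668.7 + 1129.2) / 3202.2 × 100 = 1797.9 / 3202.2 × 100 = 56

Youth dependency ratio: 21
Total dependency ratio: 56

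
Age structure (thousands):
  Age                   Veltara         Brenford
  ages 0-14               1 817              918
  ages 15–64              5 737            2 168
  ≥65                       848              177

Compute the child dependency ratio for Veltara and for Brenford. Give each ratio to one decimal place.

Veltara: 31.7
Brenford: 42.3

Veltara: 1 817 / 5 737 × 100 = 31.7
Brenford: 918 / 2 168 × 100 = 42.3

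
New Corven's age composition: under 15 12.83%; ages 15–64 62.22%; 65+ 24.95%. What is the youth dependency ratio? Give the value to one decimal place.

Youth dependency ratio: 20.6

Youth dependency ratio = 12.83 / 62.22 × 100 = 20.6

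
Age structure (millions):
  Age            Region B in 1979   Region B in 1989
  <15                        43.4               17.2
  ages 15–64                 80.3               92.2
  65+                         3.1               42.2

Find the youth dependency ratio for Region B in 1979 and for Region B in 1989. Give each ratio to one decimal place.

Region B in 1979: 43.4 / 80.3 × 100 = 54.0
Region B in 1989: 17.2 / 92.2 × 100 = 18.7

Region B in 1979: 54.0
Region B in 1989: 18.7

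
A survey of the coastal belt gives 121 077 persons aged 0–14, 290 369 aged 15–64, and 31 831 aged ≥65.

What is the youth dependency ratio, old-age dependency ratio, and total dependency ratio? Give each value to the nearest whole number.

Youth dependency ratio = 121 077 / 290 369 × 100 = 42
Old-age dependency ratio = 31 831 / 290 369 × 100 = 11
Total dependency ratio = (121 077 + 31 831) / 290 369 × 100 = 152 908 / 290 369 × 100 = 53

Youth dependency ratio: 42
Old-age dependency ratio: 11
Total dependency ratio: 53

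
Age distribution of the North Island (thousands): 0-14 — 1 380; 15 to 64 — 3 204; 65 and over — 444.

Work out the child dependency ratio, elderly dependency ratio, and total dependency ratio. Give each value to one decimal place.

Youth dependency ratio = 1 380 / 3 204 × 100 = 43.1
Old-age dependency ratio = 444 / 3 204 × 100 = 13.9
Total dependency ratio = (1 380 + 444) / 3 204 × 100 = 1 824 / 3 204 × 100 = 56.9

Youth dependency ratio: 43.1
Old-age dependency ratio: 13.9
Total dependency ratio: 56.9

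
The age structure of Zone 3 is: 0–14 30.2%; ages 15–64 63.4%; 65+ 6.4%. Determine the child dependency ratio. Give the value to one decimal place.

Youth dependency ratio = 30.2 / 63.4 × 100 = 47.6

Youth dependency ratio: 47.6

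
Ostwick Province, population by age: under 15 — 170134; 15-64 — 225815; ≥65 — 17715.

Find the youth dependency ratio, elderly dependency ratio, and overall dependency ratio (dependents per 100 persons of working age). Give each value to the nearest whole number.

Youth dependency ratio: 75
Old-age dependency ratio: 8
Total dependency ratio: 83

Youth dependency ratio = 170134 / 225815 × 100 = 75
Old-age dependency ratio = 17715 / 225815 × 100 = 8
Total dependency ratio = (170134 + 17715) / 225815 × 100 = 187849 / 225815 × 100 = 83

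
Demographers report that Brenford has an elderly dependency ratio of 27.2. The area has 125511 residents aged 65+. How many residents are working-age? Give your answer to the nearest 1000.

Working-age: 461000

Old-age dependency ratio = elderly / working-age × 100
27.2 = 125511 / W × 100
⇒ 461000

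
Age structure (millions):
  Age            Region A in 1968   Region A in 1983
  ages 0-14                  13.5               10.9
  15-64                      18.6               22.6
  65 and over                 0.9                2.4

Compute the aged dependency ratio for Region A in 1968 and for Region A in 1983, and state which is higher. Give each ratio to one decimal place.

Region A in 1968: 4.8
Region A in 1983: 10.6
Higher: Region A in 1983

Region A in 1968: 0.9 / 18.6 × 100 = 4.8
Region A in 1983: 2.4 / 22.6 × 100 = 10.6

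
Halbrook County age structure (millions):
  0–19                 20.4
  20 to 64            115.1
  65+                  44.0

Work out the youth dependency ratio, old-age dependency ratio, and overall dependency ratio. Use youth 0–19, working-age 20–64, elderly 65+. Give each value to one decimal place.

Youth dependency ratio = 20.4 / 115.1 × 100 = 17.7
Old-age dependency ratio = 44.0 / 115.1 × 100 = 38.2
Total dependency ratio = (20.4 + 44.0) / 115.1 × 100 = 64.4 / 115.1 × 100 = 56.0

Youth dependency ratio: 17.7
Old-age dependency ratio: 38.2
Total dependency ratio: 56.0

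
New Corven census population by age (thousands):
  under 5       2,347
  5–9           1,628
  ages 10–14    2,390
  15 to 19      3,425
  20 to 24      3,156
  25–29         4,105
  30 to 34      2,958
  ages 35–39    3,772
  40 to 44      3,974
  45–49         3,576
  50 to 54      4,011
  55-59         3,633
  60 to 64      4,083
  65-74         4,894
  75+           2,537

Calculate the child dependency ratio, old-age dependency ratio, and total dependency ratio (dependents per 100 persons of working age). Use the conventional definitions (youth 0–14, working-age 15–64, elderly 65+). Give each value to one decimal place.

0–14: 2,347 + 1,628 + 2,390 = 6,365
15–64: 3,425 + 3,156 + 4,105 + 2,958 + 3,772 + 3,974 + 3,576 + 4,011 + 3,633 + 4,083 = 36,693
65+: 4,894 + 2,537 = 7,431
Youth dependency ratio = 6,365 / 36,693 × 100 = 17.3
Old-age dependency ratio = 7,431 / 36,693 × 100 = 20.3
Total dependency ratio = (6,365 + 7,431) / 36,693 × 100 = 13,796 / 36,693 × 100 = 37.6

Youth dependency ratio: 17.3
Old-age dependency ratio: 20.3
Total dependency ratio: 37.6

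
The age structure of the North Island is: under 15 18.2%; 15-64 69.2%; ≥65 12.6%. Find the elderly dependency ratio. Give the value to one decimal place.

Old-age dependency ratio: 18.2

Old-age dependency ratio = 12.6 / 69.2 × 100 = 18.2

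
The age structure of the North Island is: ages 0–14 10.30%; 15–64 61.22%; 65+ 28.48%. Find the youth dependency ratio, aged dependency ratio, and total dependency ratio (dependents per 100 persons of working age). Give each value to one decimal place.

Youth dependency ratio: 16.8
Old-age dependency ratio: 46.5
Total dependency ratio: 63.3

Youth dependency ratio = 10.30 / 61.22 × 100 = 16.8
Old-age dependency ratio = 28.48 / 61.22 × 100 = 46.5
Total dependency ratio = (10.30 + 28.48) / 61.22 × 100 = 38.78 / 61.22 × 100 = 63.3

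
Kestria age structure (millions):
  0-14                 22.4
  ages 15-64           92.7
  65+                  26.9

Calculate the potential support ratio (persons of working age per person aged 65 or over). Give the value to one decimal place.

Potential support ratio: 3.4

Potential support ratio = 92.7 / 26.9 = 3.4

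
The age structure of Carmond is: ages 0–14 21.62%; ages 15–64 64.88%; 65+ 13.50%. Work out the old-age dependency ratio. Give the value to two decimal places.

Old-age dependency ratio: 20.81

Old-age dependency ratio = 13.50 / 64.88 × 100 = 20.81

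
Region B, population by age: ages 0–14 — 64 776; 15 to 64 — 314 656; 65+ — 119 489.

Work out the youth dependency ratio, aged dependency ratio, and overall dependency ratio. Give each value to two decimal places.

Youth dependency ratio = 64 776 / 314 656 × 100 = 20.59
Old-age dependency ratio = 119 489 / 314 656 × 100 = 37.97
Total dependency ratio = (64 776 + 119 489) / 314 656 × 100 = 184 265 / 314 656 × 100 = 58.56

Youth dependency ratio: 20.59
Old-age dependency ratio: 37.97
Total dependency ratio: 58.56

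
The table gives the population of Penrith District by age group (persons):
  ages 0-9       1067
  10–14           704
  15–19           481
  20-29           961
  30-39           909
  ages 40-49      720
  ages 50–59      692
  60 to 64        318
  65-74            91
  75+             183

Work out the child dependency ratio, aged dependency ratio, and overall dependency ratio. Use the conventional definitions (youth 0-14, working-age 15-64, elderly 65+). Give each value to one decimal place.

0–14: 1067 + 704 = 1771
15–64: 481 + 961 + 909 + 720 + 692 + 318 = 4081
65+: 91 + 183 = 274
Youth dependency ratio = 1771 / 4081 × 100 = 43.4
Old-age dependency ratio = 274 / 4081 × 100 = 6.7
Total dependency ratio = (1771 + 274) / 4081 × 100 = 2045 / 4081 × 100 = 50.1

Youth dependency ratio: 43.4
Old-age dependency ratio: 6.7
Total dependency ratio: 50.1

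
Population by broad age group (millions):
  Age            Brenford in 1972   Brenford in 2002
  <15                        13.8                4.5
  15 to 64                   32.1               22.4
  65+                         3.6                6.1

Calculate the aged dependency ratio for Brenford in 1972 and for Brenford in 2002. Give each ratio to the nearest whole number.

Brenford in 1972: 11
Brenford in 2002: 27

Brenford in 1972: 3.6 / 32.1 × 100 = 11
Brenford in 2002: 6.1 / 22.4 × 100 = 27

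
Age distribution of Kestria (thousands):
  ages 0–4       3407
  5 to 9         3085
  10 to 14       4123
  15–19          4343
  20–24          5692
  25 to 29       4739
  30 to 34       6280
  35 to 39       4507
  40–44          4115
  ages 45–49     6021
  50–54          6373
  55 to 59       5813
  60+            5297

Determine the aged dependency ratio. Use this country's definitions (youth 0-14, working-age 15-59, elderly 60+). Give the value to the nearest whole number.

0–14: 3407 + 3085 + 4123 = 10615
15–59: 4343 + 5692 + 4739 + 6280 + 4507 + 4115 + 6021 + 6373 + 5813 = 47883
60+: 5297
Old-age dependency ratio = 5297 / 47883 × 100 = 11

Old-age dependency ratio: 11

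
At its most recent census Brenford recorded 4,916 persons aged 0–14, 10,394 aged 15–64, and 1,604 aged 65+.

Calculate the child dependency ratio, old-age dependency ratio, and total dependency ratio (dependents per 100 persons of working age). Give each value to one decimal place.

Youth dependency ratio = 4,916 / 10,394 × 100 = 47.3
Old-age dependency ratio = 1,604 / 10,394 × 100 = 15.4
Total dependency ratio = (4,916 + 1,604) / 10,394 × 100 = 6,520 / 10,394 × 100 = 62.7

Youth dependency ratio: 47.3
Old-age dependency ratio: 15.4
Total dependency ratio: 62.7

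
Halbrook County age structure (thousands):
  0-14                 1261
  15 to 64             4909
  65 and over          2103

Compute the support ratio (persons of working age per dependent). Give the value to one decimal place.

Support ratio: 1.5

Support ratio = 4909 / (1261 + 2103) = 4909 / 3364 = 1.5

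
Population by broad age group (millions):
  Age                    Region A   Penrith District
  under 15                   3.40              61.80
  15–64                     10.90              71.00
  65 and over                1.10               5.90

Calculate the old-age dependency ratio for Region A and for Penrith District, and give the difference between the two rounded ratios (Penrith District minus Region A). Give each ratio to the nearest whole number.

Region A: 1.10 / 10.90 × 100 = 10
Penrith District: 5.90 / 71.00 × 100 = 8

Region A: 10
Penrith District: 8
Difference: -2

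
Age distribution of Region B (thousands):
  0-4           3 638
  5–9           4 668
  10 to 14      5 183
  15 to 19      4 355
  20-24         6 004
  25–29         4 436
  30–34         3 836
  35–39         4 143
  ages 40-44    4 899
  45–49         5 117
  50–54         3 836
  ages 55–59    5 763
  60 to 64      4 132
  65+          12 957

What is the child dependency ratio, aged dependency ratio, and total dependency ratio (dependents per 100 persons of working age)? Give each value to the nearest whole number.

0–14: 3 638 + 4 668 + 5 183 = 13 489
15–64: 4 355 + 6 004 + 4 436 + 3 836 + 4 143 + 4 899 + 5 117 + 3 836 + 5 763 + 4 132 = 46 521
65+: 12 957
Youth dependency ratio = 13 489 / 46 521 × 100 = 29
Old-age dependency ratio = 12 957 / 46 521 × 100 = 28
Total dependency ratio = (13 489 + 12 957) / 46 521 × 100 = 26 446 / 46 521 × 100 = 57

Youth dependency ratio: 29
Old-age dependency ratio: 28
Total dependency ratio: 57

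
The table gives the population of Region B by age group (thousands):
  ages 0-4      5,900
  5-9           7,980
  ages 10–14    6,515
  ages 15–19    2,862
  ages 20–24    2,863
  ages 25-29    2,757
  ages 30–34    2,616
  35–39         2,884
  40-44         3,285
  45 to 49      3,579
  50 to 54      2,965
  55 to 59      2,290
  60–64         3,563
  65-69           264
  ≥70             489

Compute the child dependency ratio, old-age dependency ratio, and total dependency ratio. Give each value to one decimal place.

0–14: 5,900 + 7,980 + 6,515 = 20,395
15–64: 2,862 + 2,863 + 2,757 + 2,616 + 2,884 + 3,285 + 3,579 + 2,965 + 2,290 + 3,563 = 29,664
65+: 264 + 489 = 753
Youth dependency ratio = 20,395 / 29,664 × 100 = 68.8
Old-age dependency ratio = 753 / 29,664 × 100 = 2.5
Total dependency ratio = (20,395 + 753) / 29,664 × 100 = 21,148 / 29,664 × 100 = 71.3

Youth dependency ratio: 68.8
Old-age dependency ratio: 2.5
Total dependency ratio: 71.3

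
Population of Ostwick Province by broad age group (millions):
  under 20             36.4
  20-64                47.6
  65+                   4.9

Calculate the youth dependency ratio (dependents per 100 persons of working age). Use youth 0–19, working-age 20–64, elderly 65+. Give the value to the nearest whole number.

Youth dependency ratio = 36.4 / 47.6 × 100 = 76

Youth dependency ratio: 76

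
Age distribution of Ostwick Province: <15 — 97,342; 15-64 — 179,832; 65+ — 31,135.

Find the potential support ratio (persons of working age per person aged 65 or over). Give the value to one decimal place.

Potential support ratio = 179,832 / 31,135 = 5.8

Potential support ratio: 5.8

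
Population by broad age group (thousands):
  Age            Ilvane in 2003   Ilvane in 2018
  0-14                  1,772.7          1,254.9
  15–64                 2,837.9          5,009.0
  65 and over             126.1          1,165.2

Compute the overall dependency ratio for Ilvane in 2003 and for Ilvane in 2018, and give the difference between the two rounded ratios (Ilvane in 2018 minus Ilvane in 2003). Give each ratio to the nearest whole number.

Ilvane in 2003: 67
Ilvane in 2018: 48
Difference: -19

Ilvane in 2003: (1,772.7 + 126.1) / 2,837.9 × 100 = 1,898.8 / 2,837.9 × 100 = 67
Ilvane in 2018: (1,254.9 + 1,165.2) / 5,009.0 × 100 = 2,420.1 / 5,009.0 × 100 = 48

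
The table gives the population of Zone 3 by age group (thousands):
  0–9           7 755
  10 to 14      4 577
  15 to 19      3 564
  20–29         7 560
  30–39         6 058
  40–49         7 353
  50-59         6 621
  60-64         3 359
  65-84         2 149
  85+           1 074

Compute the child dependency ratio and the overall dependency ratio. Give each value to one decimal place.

Youth dependency ratio: 35.7
Total dependency ratio: 45.1

0–14: 7 755 + 4 577 = 12 332
15–64: 3 564 + 7 560 + 6 058 + 7 353 + 6 621 + 3 359 = 34 515
65+: 2 149 + 1 074 = 3 223
Youth dependency ratio = 12 332 / 34 515 × 100 = 35.7
Total dependency ratio = (12 332 + 3 223) / 34 515 × 100 = 15 555 / 34 515 × 100 = 45.1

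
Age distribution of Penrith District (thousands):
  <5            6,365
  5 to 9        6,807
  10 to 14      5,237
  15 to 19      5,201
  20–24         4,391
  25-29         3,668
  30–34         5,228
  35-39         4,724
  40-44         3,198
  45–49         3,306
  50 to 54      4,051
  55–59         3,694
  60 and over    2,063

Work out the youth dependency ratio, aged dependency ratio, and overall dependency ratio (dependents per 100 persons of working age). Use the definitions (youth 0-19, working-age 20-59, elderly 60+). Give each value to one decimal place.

0–19: 6,365 + 6,807 + 5,237 + 5,201 = 23,610
20–59: 4,391 + 3,668 + 5,228 + 4,724 + 3,198 + 3,306 + 4,051 + 3,694 = 32,260
60+: 2,063
Youth dependency ratio = 23,610 / 32,260 × 100 = 73.2
Old-age dependency ratio = 2,063 / 32,260 × 100 = 6.4
Total dependency ratio = (23,610 + 2,063) / 32,260 × 100 = 25,673 / 32,260 × 100 = 79.6

Youth dependency ratio: 73.2
Old-age dependency ratio: 6.4
Total dependency ratio: 79.6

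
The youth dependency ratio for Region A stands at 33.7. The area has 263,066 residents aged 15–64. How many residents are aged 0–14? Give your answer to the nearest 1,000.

Aged 0–14: 89,000

Youth dependency ratio = youth / working-age × 100
33.7 = Y / 263,066 × 100
⇒ 89,000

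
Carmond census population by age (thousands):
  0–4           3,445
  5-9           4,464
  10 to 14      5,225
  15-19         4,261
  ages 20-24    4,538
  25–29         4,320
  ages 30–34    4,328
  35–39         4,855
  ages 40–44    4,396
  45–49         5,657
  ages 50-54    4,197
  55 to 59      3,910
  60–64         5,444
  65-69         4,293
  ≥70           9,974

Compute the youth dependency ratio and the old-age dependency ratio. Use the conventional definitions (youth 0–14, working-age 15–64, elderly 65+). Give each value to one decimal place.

0–14: 3,445 + 4,464 + 5,225 = 13,134
15–64: 4,261 + 4,538 + 4,320 + 4,328 + 4,855 + 4,396 + 5,657 + 4,197 + 3,910 + 5,444 = 45,906
65+: 4,293 + 9,974 = 14,267
Youth dependency ratio = 13,134 / 45,906 × 100 = 28.6
Old-age dependency ratio = 14,267 / 45,906 × 100 = 31.1

Youth dependency ratio: 28.6
Old-age dependency ratio: 31.1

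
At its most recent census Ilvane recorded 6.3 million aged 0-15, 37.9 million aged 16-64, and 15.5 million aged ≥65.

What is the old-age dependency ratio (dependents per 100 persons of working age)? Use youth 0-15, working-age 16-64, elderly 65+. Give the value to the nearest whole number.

Old-age dependency ratio = 15.5 / 37.9 × 100 = 41

Old-age dependency ratio: 41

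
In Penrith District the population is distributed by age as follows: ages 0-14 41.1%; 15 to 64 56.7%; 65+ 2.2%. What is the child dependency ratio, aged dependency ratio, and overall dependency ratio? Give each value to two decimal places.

Youth dependency ratio: 72.49
Old-age dependency ratio: 3.88
Total dependency ratio: 76.37

Youth dependency ratio = 41.1 / 56.7 × 100 = 72.49
Old-age dependency ratio = 2.2 / 56.7 × 100 = 3.88
Total dependency ratio = (41.1 + 2.2) / 56.7 × 100 = 43.3 / 56.7 × 100 = 76.37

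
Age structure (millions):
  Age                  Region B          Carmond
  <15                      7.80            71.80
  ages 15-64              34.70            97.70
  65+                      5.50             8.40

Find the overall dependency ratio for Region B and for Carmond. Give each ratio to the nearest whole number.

Region B: (7.80 + 5.50) / 34.70 × 100 = 13.30 / 34.70 × 100 = 38
Carmond: (71.80 + 8.40) / 97.70 × 100 = 80.20 / 97.70 × 100 = 82

Region B: 38
Carmond: 82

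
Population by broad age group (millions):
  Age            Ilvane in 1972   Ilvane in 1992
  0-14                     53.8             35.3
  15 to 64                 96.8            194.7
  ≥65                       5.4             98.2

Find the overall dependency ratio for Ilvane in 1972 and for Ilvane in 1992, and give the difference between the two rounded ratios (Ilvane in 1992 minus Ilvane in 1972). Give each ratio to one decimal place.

Ilvane in 1972: (53.8 + 5.4) / 96.8 × 100 = 59.2 / 96.8 × 100 = 61.2
Ilvane in 1992: (35.3 + 98.2) / 194.7 × 100 = 133.5 / 194.7 × 100 = 68.6

Ilvane in 1972: 61.2
Ilvane in 1992: 68.6
Difference: +7.4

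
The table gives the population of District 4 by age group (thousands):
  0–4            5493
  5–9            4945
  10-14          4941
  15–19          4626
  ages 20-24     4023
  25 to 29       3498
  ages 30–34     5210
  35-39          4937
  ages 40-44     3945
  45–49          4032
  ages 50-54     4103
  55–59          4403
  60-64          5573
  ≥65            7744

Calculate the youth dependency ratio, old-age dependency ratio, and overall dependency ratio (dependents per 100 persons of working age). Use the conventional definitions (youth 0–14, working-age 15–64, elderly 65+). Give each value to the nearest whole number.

0–14: 5493 + 4945 + 4941 = 15379
15–64: 4626 + 4023 + 3498 + 5210 + 4937 + 3945 + 4032 + 4103 + 4403 + 5573 = 44350
65+: 7744
Youth dependency ratio = 15379 / 44350 × 100 = 35
Old-age dependency ratio = 7744 / 44350 × 100 = 17
Total dependency ratio = (15379 + 7744) / 44350 × 100 = 23123 / 44350 × 100 = 52

Youth dependency ratio: 35
Old-age dependency ratio: 17
Total dependency ratio: 52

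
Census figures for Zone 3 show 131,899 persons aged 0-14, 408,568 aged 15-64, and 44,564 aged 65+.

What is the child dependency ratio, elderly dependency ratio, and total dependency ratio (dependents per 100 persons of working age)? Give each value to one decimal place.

Youth dependency ratio = 131,899 / 408,568 × 100 = 32.3
Old-age dependency ratio = 44,564 / 408,568 × 100 = 10.9
Total dependency ratio = (131,899 + 44,564) / 408,568 × 100 = 176,463 / 408,568 × 100 = 43.2

Youth dependency ratio: 32.3
Old-age dependency ratio: 10.9
Total dependency ratio: 43.2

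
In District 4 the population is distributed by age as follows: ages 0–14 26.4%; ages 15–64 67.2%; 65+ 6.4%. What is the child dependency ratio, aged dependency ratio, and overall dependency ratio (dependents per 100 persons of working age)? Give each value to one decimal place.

Youth dependency ratio: 39.3
Old-age dependency ratio: 9.5
Total dependency ratio: 48.8

Youth dependency ratio = 26.4 / 67.2 × 100 = 39.3
Old-age dependency ratio = 6.4 / 67.2 × 100 = 9.5
Total dependency ratio = (26.4 + 6.4) / 67.2 × 100 = 32.8 / 67.2 × 100 = 48.8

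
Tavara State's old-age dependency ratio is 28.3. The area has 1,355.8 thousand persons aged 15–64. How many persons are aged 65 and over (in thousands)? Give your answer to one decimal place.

Aged 65 and over: 383.7

Old-age dependency ratio = elderly / working-age × 100
28.3 = E / 1,355.8 × 100
⇒ 383.7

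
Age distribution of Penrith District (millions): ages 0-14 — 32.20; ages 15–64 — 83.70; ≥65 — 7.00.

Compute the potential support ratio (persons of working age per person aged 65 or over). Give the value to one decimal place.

Potential support ratio: 12.0

Potential support ratio = 83.70 / 7.00 = 12.0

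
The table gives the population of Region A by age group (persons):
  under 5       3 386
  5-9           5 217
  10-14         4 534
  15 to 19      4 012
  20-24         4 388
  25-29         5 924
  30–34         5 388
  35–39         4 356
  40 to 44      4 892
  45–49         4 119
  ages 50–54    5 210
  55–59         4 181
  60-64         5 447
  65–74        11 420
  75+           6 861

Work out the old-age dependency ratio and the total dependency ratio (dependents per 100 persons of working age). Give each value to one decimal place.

Old-age dependency ratio: 38.2
Total dependency ratio: 65.6

0–14: 3 386 + 5 217 + 4 534 = 13 137
15–64: 4 012 + 4 388 + 5 924 + 5 388 + 4 356 + 4 892 + 4 119 + 5 210 + 4 181 + 5 447 = 47 917
65+: 11 420 + 6 861 = 18 281
Old-age dependency ratio = 18 281 / 47 917 × 100 = 38.2
Total dependency ratio = (13 137 + 18 281) / 47 917 × 100 = 31 418 / 47 917 × 100 = 65.6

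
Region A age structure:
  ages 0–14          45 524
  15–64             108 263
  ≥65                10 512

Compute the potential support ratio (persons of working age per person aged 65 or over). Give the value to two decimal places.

Potential support ratio = 108 263 / 10 512 = 10.30

Potential support ratio: 10.30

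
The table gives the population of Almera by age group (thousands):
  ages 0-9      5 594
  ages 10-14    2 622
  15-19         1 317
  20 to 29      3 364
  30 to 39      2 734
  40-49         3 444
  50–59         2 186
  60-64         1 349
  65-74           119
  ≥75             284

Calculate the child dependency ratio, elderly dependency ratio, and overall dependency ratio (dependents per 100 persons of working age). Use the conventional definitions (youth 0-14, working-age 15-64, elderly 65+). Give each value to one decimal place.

Youth dependency ratio: 57.1
Old-age dependency ratio: 2.8
Total dependency ratio: 59.9

0–14: 5 594 + 2 622 = 8 216
15–64: 1 317 + 3 364 + 2 734 + 3 444 + 2 186 + 1 349 = 14 394
65+: 119 + 284 = 403
Youth dependency ratio = 8 216 / 14 394 × 100 = 57.1
Old-age dependency ratio = 403 / 14 394 × 100 = 2.8
Total dependency ratio = (8 216 + 403) / 14 394 × 100 = 8 619 / 14 394 × 100 = 59.9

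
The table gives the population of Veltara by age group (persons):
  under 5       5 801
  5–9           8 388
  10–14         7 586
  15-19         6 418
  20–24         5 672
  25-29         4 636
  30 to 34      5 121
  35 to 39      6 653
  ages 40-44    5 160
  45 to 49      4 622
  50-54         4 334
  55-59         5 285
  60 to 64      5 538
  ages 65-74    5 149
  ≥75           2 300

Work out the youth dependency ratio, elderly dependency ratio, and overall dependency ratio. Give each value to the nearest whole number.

0–14: 5 801 + 8 388 + 7 586 = 21 775
15–64: 6 418 + 5 672 + 4 636 + 5 121 + 6 653 + 5 160 + 4 622 + 4 334 + 5 285 + 5 538 = 53 439
65+: 5 149 + 2 300 = 7 449
Youth dependency ratio = 21 775 / 53 439 × 100 = 41
Old-age dependency ratio = 7 449 / 53 439 × 100 = 14
Total dependency ratio = (21 775 + 7 449) / 53 439 × 100 = 29 224 / 53 439 × 100 = 55

Youth dependency ratio: 41
Old-age dependency ratio: 14
Total dependency ratio: 55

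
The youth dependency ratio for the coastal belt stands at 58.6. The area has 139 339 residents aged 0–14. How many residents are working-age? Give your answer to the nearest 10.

Working-age: 237 780

Youth dependency ratio = youth / working-age × 100
58.6 = 139 339 / W × 100
⇒ 237 780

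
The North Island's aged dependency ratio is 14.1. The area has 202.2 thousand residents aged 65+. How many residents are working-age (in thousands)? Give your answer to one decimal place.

Working-age: 1 434.0

Old-age dependency ratio = elderly / working-age × 100
14.1 = 202.2 / W × 100
⇒ 1 434.0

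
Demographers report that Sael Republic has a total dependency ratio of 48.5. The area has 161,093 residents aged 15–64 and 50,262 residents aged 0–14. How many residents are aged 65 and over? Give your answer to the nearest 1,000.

Total dependency ratio = (youth + elderly) / working-age × 100
48.5 = (50,262 + E) / 161,093 × 100
⇒ 28,000

Aged 65 and over: 28,000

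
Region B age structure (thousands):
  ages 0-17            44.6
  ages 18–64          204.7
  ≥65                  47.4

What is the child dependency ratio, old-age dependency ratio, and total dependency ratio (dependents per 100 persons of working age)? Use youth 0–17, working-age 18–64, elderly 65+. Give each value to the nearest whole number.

Youth dependency ratio: 22
Old-age dependency ratio: 23
Total dependency ratio: 45

Youth dependency ratio = 44.6 / 204.7 × 100 = 22
Old-age dependency ratio = 47.4 / 204.7 × 100 = 23
Total dependency ratio = (44.6 + 47.4) / 204.7 × 100 = 92.0 / 204.7 × 100 = 45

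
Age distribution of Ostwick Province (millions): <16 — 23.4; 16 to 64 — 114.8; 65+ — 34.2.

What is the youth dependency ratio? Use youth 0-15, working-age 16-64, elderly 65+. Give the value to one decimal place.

Youth dependency ratio: 20.4

Youth dependency ratio = 23.4 / 114.8 × 100 = 20.4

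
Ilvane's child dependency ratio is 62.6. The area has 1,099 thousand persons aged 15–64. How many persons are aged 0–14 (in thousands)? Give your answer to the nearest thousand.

Aged 0–14: 688

Youth dependency ratio = youth / working-age × 100
62.6 = Y / 1,099 × 100
⇒ 688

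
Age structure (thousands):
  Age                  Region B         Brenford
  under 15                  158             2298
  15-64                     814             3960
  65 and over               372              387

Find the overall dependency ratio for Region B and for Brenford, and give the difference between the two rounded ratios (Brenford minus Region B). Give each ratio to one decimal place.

Region B: (158 + 372) / 814 × 100 = 530 / 814 × 100 = 65.1
Brenford: (2298 + 387) / 3960 × 100 = 2685 / 3960 × 100 = 67.8

Region B: 65.1
Brenford: 67.8
Difference: +2.7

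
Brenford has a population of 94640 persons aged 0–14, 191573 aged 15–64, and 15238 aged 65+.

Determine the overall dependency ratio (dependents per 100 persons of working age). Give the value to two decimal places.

Total dependency ratio: 57.36

Total dependency ratio = (94640 + 15238) / 191573 × 100 = 109878 / 191573 × 100 = 57.36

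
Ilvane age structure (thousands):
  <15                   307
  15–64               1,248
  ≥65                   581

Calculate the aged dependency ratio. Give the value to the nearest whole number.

Old-age dependency ratio: 47

Old-age dependency ratio = 581 / 1,248 × 100 = 47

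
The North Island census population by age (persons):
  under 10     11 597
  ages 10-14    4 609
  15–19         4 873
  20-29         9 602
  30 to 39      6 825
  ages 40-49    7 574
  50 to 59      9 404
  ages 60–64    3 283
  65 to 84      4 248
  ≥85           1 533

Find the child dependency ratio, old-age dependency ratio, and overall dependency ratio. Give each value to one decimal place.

0–14: 11 597 + 4 609 = 16 206
15–64: 4 873 + 9 602 + 6 825 + 7 574 + 9 404 + 3 283 = 41 561
65+: 4 248 + 1 533 = 5 781
Youth dependency ratio = 16 206 / 41 561 × 100 = 39.0
Old-age dependency ratio = 5 781 / 41 561 × 100 = 13.9
Total dependency ratio = (16 206 + 5 781) / 41 561 × 100 = 21 987 / 41 561 × 100 = 52.9

Youth dependency ratio: 39.0
Old-age dependency ratio: 13.9
Total dependency ratio: 52.9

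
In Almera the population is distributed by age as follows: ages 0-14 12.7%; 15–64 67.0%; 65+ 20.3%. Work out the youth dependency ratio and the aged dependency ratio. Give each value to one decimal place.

Youth dependency ratio = 12.7 / 67.0 × 100 = 19.0
Old-age dependency ratio = 20.3 / 67.0 × 100 = 30.3

Youth dependency ratio: 19.0
Old-age dependency ratio: 30.3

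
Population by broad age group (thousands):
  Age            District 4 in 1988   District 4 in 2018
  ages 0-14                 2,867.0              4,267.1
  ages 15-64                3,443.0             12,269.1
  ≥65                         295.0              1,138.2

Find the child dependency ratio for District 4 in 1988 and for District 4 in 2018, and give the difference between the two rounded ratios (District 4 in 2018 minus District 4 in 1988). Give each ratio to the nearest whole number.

District 4 in 1988: 83
District 4 in 2018: 35
Difference: -48

District 4 in 1988: 2,867.0 / 3,443.0 × 100 = 83
District 4 in 2018: 4,267.1 / 12,269.1 × 100 = 35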